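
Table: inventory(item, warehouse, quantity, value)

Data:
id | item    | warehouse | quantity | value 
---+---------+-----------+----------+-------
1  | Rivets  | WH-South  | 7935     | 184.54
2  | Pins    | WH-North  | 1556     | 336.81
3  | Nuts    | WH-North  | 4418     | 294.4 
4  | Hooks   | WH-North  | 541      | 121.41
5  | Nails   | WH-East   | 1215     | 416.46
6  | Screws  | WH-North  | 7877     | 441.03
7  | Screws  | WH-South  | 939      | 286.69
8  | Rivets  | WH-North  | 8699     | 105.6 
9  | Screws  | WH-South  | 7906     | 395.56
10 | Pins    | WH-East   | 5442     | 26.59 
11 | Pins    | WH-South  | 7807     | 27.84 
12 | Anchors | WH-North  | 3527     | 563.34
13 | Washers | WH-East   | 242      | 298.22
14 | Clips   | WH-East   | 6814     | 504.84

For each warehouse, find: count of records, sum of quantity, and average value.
SELECT warehouse,
       COUNT(*) as cnt,
       SUM(quantity) as total_quantity,
       AVG(value) as avg_value
FROM inventory
GROUP BY warehouse

Result:
  WH-East: 4 records, 13713 total quantity, 311.53 avg value
  WH-North: 6 records, 26618 total quantity, 310.43 avg value
  WH-South: 4 records, 24587 total quantity, 223.66 avg value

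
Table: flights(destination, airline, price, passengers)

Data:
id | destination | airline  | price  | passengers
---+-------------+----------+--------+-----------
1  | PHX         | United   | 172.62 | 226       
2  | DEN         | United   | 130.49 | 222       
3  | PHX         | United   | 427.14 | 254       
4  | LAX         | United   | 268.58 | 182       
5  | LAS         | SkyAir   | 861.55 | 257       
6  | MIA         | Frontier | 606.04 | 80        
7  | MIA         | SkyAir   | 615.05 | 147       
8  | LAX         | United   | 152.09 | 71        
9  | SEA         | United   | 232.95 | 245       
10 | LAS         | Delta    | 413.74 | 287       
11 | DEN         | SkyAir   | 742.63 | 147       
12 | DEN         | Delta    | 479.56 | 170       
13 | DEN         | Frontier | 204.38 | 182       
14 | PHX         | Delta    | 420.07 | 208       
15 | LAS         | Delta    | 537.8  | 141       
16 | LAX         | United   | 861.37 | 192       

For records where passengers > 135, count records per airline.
SELECT airline, COUNT(*)
FROM flights
WHERE passengers > 135
GROUP BY airline

Note: WHERE filters rows before grouping.

Result:
  Delta: 4
  Frontier: 1
  SkyAir: 3
  United: 6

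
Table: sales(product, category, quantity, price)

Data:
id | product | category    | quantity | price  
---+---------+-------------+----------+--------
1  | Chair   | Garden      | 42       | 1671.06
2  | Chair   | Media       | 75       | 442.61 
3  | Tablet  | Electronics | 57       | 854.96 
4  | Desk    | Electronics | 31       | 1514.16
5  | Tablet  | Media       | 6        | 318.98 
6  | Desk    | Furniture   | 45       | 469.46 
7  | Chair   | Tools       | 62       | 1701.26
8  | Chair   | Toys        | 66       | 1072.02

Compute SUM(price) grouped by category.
SELECT category, SUM(price) as result
FROM sales
GROUP BY category

Result:
  Electronics: 2369.12
  Furniture: 469.46
  Garden: 1671.06
  Media: 761.59
  Tools: 1701.26
  Toys: 1072.02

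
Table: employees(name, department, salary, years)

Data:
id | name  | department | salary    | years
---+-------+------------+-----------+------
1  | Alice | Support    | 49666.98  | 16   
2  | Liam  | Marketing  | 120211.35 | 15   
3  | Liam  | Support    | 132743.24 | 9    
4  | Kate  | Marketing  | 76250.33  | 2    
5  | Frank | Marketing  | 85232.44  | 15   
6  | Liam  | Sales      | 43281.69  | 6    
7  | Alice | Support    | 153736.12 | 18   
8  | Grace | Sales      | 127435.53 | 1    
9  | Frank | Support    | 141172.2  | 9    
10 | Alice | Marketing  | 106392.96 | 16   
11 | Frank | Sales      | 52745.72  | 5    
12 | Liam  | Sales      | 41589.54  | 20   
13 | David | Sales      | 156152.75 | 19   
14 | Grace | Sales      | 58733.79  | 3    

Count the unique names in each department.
SELECT department, COUNT(DISTINCT name)
FROM employees
GROUP BY department

Result:
  Marketing: 4 distinct
  Sales: 4 distinct
  Support: 3 distinct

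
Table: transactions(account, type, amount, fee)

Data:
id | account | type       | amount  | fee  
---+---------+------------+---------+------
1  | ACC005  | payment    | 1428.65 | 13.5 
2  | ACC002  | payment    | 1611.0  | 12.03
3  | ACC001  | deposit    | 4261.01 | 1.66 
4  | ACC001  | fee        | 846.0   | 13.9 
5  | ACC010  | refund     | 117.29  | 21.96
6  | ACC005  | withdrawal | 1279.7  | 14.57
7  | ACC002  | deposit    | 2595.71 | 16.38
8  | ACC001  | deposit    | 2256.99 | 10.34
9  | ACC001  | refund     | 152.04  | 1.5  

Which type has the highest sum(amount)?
SELECT type, SUM(amount) as val
FROM transactions
GROUP BY type
ORDER BY val DESC
LIMIT 1

Result: deposit with sum(amount) = 9113.71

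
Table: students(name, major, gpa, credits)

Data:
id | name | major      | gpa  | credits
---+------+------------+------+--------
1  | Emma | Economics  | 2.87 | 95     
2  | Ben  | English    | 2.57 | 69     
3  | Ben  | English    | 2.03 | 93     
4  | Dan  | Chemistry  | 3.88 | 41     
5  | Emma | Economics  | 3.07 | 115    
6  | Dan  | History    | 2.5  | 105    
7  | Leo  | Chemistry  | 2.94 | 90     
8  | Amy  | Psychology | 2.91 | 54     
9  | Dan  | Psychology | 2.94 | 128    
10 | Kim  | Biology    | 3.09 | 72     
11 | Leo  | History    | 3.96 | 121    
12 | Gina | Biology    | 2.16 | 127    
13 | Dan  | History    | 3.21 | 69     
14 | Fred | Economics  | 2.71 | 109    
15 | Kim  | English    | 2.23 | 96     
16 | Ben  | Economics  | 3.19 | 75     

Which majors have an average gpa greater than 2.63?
SELECT major, AVG(gpa)
FROM students
GROUP BY major
HAVING AVG(gpa) > 2.63

Result:
  Chemistry: avg=3.41
  Economics: avg=2.96
  History: avg=3.22
  Psychology: avg=2.93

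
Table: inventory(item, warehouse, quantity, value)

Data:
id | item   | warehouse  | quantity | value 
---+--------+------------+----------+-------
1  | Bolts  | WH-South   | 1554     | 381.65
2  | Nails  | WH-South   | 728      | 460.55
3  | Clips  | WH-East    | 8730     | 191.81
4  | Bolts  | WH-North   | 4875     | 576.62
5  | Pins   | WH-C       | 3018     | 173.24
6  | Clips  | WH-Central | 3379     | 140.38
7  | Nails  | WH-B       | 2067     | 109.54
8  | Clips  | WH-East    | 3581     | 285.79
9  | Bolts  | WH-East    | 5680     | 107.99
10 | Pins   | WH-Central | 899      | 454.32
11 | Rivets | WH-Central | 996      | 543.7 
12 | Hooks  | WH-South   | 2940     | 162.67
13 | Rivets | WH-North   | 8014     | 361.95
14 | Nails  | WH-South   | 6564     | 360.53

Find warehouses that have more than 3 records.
SELECT warehouse, COUNT(*) as cnt
FROM inventory
GROUP BY warehouse
HAVING COUNT(*) > 3

Result:
  WH-South: 4

Note: HAVING filters groups after aggregation, WHERE filters rows before.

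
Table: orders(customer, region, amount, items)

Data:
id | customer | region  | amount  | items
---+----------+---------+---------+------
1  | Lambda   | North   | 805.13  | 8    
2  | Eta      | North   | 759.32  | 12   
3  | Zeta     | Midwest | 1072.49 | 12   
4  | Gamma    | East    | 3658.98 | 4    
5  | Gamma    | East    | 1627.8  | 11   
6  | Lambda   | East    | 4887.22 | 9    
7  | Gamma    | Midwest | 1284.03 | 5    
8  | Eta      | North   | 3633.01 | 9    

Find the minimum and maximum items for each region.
SELECT region, MIN(items), MAX(items)
FROM orders
GROUP BY region

Result:
  East: min=4, max=11
  Midwest: min=5, max=12
  North: min=8, max=12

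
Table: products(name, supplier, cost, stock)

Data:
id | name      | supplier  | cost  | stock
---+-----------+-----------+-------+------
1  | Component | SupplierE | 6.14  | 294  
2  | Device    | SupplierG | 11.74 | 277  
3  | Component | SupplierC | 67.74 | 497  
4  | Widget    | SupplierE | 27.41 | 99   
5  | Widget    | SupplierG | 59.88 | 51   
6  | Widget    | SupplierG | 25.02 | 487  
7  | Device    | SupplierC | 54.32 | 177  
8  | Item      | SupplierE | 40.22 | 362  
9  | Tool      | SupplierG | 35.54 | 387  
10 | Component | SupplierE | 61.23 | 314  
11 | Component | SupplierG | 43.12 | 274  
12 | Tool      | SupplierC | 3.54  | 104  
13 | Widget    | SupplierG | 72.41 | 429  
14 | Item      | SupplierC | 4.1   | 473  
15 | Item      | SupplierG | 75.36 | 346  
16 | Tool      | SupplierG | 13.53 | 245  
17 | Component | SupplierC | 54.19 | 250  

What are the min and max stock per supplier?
SELECT supplier, MIN(stock), MAX(stock)
FROM products
GROUP BY supplier

Result:
  SupplierC: min=104, max=497
  SupplierE: min=99, max=362
  SupplierG: min=51, max=487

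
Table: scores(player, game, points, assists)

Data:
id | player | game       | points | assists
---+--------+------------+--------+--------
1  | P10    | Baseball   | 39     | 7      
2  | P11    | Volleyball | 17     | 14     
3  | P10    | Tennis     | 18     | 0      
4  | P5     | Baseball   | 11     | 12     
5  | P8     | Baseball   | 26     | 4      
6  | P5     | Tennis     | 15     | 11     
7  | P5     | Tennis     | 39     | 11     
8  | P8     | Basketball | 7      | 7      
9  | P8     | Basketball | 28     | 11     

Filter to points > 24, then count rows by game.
SELECT game, COUNT(*)
FROM scores
WHERE points > 24
GROUP BY game

Note: WHERE filters rows before grouping.

Result:
  Baseball: 2
  Basketball: 1
  Tennis: 1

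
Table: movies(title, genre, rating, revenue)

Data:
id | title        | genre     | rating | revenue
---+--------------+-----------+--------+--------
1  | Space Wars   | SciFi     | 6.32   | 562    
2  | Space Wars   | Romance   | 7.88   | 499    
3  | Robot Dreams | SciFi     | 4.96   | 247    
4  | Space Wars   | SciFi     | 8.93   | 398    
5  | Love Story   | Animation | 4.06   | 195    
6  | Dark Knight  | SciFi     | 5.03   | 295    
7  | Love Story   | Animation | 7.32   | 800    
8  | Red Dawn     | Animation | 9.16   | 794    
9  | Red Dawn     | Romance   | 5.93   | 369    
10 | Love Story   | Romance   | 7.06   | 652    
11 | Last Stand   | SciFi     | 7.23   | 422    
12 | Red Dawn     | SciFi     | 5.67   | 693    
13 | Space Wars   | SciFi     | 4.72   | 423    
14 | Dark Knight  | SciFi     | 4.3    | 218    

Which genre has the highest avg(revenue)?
SELECT genre, AVG(revenue) as val
FROM movies
GROUP BY genre
ORDER BY val DESC
LIMIT 1

Result: Animation with avg(revenue) = 596.33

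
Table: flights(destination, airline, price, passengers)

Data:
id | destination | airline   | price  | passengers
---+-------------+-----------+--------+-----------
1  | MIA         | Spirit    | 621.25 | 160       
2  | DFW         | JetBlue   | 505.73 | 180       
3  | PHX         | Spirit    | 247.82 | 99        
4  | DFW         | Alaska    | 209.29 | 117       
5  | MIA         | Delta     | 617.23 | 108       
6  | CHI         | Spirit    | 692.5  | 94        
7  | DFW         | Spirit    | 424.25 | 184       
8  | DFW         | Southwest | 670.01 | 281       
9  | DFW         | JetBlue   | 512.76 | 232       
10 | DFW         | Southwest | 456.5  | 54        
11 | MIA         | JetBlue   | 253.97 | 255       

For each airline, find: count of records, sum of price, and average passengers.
SELECT airline,
       COUNT(*) as cnt,
       SUM(price) as total_price,
       AVG(passengers) as avg_passengers
FROM flights
GROUP BY airline

Result:
  Alaska: 1 records, 209.29 total price, 117.00 avg passengers
  Delta: 1 records, 617.23 total price, 108.00 avg passengers
  JetBlue: 3 records, 1272.46 total price, 222.33 avg passengers
  Southwest: 2 records, 1126.51 total price, 167.50 avg passengers
  Spirit: 4 records, 1985.82 total price, 134.25 avg passengers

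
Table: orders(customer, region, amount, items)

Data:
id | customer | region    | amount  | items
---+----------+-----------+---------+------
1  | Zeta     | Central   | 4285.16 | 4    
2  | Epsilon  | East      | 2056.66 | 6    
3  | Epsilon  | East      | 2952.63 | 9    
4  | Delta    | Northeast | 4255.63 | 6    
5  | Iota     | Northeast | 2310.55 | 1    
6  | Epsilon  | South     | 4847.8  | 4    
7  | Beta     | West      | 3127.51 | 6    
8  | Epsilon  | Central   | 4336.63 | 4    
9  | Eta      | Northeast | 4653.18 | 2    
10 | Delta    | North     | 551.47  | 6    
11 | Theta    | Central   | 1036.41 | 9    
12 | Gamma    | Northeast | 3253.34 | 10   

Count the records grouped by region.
SELECT region, COUNT(*) as count
FROM orders
GROUP BY region

Result:
  Central: 3
  East: 2
  North: 1
  Northeast: 4
  South: 1
  West: 1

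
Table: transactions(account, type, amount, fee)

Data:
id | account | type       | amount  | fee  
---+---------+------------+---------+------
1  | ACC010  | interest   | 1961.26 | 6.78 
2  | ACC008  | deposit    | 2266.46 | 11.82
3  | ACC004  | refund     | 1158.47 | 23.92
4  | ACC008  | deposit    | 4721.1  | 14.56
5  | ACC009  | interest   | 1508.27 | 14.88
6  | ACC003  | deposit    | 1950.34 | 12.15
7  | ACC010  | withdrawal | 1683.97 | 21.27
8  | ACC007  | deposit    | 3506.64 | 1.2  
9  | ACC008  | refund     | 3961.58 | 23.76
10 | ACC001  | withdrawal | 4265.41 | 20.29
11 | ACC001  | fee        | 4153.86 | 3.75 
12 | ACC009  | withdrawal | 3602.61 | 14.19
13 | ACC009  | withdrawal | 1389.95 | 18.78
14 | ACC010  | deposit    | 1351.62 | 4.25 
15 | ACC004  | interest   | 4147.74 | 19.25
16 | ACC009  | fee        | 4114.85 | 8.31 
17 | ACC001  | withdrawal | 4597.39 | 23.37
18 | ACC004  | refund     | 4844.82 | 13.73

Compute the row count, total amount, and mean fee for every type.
SELECT type,
       COUNT(*) as cnt,
       SUM(amount) as total_amount,
       AVG(fee) as avg_fee
FROM transactions
GROUP BY type

Result:
  deposit: 5 records, 13796.16 total amount, 8.80 avg fee
  fee: 2 records, 8268.71 total amount, 6.03 avg fee
  interest: 3 records, 7617.27 total amount, 13.64 avg fee
  refund: 3 records, 9964.87 total amount, 20.47 avg fee
  withdrawal: 5 records, 15539.33 total amount, 19.58 avg fee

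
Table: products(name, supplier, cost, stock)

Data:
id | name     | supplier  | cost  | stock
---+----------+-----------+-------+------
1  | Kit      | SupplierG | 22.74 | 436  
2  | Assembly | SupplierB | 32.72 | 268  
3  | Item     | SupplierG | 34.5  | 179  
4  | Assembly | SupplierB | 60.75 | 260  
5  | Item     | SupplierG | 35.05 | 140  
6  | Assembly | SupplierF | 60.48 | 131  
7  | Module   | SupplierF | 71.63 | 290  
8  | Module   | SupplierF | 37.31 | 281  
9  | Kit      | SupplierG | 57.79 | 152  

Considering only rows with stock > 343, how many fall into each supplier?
SELECT supplier, COUNT(*)
FROM products
WHERE stock > 343
GROUP BY supplier

Note: WHERE filters rows before grouping.

Result:
  SupplierG: 1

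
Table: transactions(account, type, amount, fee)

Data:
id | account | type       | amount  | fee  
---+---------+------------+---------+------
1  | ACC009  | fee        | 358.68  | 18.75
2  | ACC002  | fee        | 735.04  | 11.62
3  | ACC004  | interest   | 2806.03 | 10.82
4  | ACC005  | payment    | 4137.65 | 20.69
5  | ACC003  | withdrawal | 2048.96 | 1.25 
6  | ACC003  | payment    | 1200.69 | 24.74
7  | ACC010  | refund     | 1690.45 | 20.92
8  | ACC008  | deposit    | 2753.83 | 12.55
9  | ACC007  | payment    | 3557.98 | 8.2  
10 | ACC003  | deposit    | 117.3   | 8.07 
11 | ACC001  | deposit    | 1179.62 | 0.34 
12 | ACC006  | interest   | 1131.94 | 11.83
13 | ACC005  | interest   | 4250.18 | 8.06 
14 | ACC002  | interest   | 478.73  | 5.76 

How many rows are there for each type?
SELECT type, COUNT(*) as count
FROM transactions
GROUP BY type

Result:
  deposit: 3
  fee: 2
  interest: 4
  payment: 3
  refund: 1
  withdrawal: 1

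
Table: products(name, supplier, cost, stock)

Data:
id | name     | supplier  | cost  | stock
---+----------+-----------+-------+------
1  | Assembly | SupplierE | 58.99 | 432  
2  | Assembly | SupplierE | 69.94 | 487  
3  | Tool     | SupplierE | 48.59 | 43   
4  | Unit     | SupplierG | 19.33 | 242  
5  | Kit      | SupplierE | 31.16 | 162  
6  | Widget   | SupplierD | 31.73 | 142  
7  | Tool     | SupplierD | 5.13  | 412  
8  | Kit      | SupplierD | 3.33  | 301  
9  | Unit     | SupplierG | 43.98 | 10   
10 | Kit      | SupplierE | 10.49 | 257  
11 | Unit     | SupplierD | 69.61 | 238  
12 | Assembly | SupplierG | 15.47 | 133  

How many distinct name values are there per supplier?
SELECT supplier, COUNT(DISTINCT name)
FROM products
GROUP BY supplier

Result:
  SupplierD: 4 distinct
  SupplierE: 3 distinct
  SupplierG: 2 distinct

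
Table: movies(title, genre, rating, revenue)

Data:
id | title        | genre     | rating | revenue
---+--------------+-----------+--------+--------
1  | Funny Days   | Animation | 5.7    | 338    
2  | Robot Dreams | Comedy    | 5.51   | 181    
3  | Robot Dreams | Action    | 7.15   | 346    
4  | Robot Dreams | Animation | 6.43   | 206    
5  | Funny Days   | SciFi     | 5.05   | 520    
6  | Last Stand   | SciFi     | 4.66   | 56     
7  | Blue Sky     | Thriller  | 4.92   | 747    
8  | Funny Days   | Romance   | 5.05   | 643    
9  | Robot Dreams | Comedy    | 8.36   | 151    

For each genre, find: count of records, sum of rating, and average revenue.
SELECT genre,
       COUNT(*) as cnt,
       SUM(rating) as total_rating,
       AVG(revenue) as avg_revenue
FROM movies
GROUP BY genre

Result:
  Action: 1 records, 7.15 total rating, 346.00 avg revenue
  Animation: 2 records, 12.13 total rating, 272.00 avg revenue
  Comedy: 2 records, 13.87 total rating, 166.00 avg revenue
  Romance: 1 records, 5.05 total rating, 643.00 avg revenue
  SciFi: 2 records, 9.71 total rating, 288.00 avg revenue
  Thriller: 1 records, 4.92 total rating, 747.00 avg revenue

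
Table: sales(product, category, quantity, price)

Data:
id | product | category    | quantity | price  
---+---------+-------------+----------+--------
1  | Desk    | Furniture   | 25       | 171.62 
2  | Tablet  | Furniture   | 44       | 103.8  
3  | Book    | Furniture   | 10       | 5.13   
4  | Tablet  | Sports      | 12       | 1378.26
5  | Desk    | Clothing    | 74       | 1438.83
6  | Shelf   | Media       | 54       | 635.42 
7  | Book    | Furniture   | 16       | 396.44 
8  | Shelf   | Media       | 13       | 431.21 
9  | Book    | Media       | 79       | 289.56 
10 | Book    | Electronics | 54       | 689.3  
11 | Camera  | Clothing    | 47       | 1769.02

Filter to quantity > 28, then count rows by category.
SELECT category, COUNT(*)
FROM sales
WHERE quantity > 28
GROUP BY category

Note: WHERE filters rows before grouping.

Result:
  Clothing: 2
  Electronics: 1
  Furniture: 1
  Media: 2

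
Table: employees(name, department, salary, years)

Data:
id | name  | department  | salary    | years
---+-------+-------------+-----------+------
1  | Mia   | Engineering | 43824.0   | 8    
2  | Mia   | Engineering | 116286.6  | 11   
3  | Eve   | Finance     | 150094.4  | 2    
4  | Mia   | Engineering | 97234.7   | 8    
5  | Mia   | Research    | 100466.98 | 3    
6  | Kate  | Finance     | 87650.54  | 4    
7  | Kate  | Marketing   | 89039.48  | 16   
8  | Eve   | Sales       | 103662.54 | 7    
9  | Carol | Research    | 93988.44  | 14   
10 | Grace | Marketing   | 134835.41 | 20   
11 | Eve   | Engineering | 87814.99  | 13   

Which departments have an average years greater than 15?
SELECT department, AVG(years)
FROM employees
GROUP BY department
HAVING AVG(years) > 15

Result:
  Marketing: avg=18.00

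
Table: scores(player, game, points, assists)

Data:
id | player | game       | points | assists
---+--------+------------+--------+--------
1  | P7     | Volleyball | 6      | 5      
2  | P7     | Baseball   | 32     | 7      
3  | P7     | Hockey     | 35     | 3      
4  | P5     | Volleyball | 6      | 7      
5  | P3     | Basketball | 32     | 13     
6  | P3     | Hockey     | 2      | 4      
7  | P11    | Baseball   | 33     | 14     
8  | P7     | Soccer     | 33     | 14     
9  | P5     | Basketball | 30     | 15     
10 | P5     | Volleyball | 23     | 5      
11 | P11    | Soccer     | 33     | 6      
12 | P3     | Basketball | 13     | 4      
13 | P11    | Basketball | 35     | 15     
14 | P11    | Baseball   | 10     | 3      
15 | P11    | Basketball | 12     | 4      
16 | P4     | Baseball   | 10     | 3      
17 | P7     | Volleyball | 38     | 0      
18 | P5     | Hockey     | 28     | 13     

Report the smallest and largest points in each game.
SELECT game, MIN(points), MAX(points)
FROM scores
GROUP BY game

Result:
  Baseball: min=10, max=33
  Basketball: min=12, max=35
  Hockey: min=2, max=35
  Soccer: min=33, max=33
  Volleyball: min=6, max=38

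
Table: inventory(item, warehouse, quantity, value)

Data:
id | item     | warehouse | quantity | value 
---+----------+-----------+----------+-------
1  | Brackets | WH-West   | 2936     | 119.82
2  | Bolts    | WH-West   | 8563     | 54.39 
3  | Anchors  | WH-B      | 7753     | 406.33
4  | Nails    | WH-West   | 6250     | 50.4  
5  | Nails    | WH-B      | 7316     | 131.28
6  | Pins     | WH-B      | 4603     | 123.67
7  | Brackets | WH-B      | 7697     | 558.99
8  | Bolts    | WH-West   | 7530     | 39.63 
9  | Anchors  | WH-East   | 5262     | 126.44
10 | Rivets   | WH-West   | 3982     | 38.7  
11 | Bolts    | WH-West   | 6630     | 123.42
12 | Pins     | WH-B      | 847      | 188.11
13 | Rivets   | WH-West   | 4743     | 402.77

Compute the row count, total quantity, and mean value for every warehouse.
SELECT warehouse,
       COUNT(*) as cnt,
       SUM(quantity) as total_quantity,
       AVG(value) as avg_value
FROM inventory
GROUP BY warehouse

Result:
  WH-B: 5 records, 28216 total quantity, 281.68 avg value
  WH-East: 1 records, 5262 total quantity, 126.44 avg value
  WH-West: 7 records, 40634 total quantity, 118.45 avg value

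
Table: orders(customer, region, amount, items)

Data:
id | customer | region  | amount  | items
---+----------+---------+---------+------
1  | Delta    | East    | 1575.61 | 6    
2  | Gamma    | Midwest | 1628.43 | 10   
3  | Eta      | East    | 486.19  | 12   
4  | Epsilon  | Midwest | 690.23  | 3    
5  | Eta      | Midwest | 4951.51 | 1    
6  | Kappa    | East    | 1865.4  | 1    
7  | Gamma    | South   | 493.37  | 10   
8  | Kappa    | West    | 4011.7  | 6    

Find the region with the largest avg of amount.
SELECT region, AVG(amount) as val
FROM orders
GROUP BY region
ORDER BY val DESC
LIMIT 1

Result: West with avg(amount) = 4011.70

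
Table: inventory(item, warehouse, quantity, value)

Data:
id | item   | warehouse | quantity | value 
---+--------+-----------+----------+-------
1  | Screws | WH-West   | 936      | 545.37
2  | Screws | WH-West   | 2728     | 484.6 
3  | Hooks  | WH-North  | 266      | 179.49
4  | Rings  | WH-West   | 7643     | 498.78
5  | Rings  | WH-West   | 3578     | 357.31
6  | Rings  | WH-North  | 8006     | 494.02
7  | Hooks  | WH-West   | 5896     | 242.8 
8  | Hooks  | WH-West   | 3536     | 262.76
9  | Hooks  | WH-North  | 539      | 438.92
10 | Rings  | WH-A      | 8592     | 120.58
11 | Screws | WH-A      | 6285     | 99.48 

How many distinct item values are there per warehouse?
SELECT warehouse, COUNT(DISTINCT item)
FROM inventory
GROUP BY warehouse

Result:
  WH-A: 2 distinct
  WH-North: 2 distinct
  WH-West: 3 distinct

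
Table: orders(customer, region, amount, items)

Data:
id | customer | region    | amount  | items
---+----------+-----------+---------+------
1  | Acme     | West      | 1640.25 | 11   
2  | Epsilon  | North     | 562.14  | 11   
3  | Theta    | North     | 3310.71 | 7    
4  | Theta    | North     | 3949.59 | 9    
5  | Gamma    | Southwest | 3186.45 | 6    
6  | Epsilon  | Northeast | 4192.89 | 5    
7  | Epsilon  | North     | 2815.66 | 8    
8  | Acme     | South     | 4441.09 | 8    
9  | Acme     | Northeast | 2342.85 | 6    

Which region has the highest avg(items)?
SELECT region, AVG(items) as val
FROM orders
GROUP BY region
ORDER BY val DESC
LIMIT 1

Result: West with avg(items) = 11.00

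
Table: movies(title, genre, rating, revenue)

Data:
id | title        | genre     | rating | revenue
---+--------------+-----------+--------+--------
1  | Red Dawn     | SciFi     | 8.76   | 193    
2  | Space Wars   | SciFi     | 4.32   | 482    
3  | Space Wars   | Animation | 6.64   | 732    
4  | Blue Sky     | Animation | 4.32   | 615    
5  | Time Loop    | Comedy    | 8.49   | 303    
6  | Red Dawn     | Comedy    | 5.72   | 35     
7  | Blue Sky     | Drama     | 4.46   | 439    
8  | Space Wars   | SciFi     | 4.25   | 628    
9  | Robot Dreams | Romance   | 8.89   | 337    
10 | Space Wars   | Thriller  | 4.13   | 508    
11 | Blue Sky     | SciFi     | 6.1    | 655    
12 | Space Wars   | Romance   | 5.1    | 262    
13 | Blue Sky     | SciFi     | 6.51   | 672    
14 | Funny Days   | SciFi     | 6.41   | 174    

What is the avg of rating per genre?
SELECT genre, AVG(rating) as result
FROM movies
GROUP BY genre

Result:
  Animation: 5.48
  Comedy: 7.11
  Drama: 4.46
  Romance: 7.00
  SciFi: 6.06
  Thriller: 4.13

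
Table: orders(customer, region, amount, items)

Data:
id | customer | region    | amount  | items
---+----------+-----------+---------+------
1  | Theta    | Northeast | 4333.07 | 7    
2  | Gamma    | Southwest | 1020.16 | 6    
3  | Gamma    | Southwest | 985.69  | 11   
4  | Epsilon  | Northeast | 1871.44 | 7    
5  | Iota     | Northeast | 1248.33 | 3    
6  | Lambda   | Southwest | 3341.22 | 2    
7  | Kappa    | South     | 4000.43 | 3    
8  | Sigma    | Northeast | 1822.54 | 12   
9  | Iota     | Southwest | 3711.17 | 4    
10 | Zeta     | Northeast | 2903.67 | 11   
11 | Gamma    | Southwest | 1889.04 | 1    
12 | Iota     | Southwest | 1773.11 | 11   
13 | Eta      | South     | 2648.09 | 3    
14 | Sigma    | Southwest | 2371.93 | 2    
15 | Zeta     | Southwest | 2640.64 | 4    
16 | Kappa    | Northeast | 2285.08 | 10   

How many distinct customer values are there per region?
SELECT region, COUNT(DISTINCT customer)
FROM orders
GROUP BY region

Result:
  Northeast: 6 distinct
  South: 2 distinct
  Southwest: 5 distinct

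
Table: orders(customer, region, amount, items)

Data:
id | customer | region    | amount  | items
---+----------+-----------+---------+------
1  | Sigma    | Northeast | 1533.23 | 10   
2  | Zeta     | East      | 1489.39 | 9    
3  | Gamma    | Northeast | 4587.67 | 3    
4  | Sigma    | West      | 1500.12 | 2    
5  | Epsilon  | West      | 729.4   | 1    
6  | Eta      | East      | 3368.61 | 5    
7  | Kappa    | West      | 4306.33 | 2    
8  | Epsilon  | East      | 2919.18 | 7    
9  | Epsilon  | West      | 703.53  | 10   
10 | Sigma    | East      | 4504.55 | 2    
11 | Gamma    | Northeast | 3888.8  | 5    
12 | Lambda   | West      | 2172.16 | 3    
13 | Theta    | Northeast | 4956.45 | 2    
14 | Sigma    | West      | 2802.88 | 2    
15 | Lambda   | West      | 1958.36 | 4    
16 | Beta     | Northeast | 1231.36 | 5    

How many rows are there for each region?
SELECT region, COUNT(*) as count
FROM orders
GROUP BY region

Result:
  East: 4
  Northeast: 5
  West: 7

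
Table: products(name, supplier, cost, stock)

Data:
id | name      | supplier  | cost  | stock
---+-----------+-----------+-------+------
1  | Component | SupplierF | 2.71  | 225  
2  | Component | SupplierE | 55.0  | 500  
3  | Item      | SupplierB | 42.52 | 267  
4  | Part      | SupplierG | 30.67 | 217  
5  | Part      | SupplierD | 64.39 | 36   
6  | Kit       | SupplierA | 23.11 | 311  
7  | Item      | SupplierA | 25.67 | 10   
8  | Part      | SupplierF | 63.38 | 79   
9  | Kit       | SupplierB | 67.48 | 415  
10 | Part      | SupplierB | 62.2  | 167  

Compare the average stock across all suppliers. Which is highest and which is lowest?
SELECT supplier, AVG(stock)
FROM products
GROUP BY supplier
ORDER BY AVG(stock)

All groups:
  SupplierD: 36.00
  SupplierF: 152.00
  SupplierA: 160.50
  SupplierG: 217.00
  SupplierB: 283.00
  SupplierE: 500.00

Highest: SupplierE (500.00)
Lowest: SupplierD (36.00)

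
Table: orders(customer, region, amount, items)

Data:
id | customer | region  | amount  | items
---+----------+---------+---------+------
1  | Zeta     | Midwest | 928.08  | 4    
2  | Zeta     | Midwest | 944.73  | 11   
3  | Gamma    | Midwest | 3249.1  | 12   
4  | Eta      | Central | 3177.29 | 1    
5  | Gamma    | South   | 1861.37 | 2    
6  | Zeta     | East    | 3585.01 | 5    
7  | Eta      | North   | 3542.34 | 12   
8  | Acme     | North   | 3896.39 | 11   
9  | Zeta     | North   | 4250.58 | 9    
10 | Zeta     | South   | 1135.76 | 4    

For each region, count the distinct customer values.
SELECT region, COUNT(DISTINCT customer)
FROM orders
GROUP BY region

Result:
  Central: 1 distinct
  East: 1 distinct
  Midwest: 2 distinct
  North: 3 distinct
  South: 2 distinct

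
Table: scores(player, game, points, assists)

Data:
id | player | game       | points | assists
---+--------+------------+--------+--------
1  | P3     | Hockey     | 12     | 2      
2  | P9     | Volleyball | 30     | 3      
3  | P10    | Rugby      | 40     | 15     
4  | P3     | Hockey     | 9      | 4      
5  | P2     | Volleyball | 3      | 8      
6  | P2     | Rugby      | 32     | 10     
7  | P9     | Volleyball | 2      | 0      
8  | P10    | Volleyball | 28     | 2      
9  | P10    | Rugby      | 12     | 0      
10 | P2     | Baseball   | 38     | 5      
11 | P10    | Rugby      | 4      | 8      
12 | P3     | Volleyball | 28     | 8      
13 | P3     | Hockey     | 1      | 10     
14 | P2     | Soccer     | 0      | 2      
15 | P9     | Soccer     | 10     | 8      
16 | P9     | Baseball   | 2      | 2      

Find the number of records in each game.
SELECT game, COUNT(*) as count
FROM scores
GROUP BY game

Result:
  Baseball: 2
  Hockey: 3
  Rugby: 4
  Soccer: 2
  Volleyball: 5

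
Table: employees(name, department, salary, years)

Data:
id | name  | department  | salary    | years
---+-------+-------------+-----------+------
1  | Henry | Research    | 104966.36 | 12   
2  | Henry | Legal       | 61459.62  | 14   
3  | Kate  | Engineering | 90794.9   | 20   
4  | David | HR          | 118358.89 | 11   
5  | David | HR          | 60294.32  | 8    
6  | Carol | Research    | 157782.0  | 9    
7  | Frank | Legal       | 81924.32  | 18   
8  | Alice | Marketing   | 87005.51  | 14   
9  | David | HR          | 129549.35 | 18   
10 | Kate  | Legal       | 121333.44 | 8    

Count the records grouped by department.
SELECT department, COUNT(*) as count
FROM employees
GROUP BY department

Result:
  Engineering: 1
  HR: 3
  Legal: 3
  Marketing: 1
  Research: 2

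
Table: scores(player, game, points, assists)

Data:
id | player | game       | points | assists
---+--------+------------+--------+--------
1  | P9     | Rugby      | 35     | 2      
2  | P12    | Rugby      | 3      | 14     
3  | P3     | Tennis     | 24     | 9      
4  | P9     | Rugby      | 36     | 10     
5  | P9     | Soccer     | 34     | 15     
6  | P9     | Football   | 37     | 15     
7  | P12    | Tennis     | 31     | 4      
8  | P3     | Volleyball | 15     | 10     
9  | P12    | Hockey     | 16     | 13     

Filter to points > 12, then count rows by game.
SELECT game, COUNT(*)
FROM scores
WHERE points > 12
GROUP BY game

Note: WHERE filters rows before grouping.

Result:
  Football: 1
  Hockey: 1
  Rugby: 2
  Soccer: 1
  Tennis: 2
  Volleyball: 1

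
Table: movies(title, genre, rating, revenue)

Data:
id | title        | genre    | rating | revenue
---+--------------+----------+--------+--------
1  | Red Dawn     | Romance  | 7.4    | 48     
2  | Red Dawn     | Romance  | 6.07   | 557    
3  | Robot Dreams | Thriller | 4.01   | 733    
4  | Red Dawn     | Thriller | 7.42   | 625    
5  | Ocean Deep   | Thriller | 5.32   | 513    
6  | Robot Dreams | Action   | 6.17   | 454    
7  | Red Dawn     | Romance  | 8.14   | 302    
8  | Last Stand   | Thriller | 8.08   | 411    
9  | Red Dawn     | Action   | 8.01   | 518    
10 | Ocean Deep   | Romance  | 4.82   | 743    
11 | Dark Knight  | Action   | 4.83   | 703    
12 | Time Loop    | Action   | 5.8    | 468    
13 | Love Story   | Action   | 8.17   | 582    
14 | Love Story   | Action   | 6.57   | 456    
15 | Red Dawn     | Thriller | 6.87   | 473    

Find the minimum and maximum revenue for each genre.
SELECT genre, MIN(revenue), MAX(revenue)
FROM movies
GROUP BY genre

Result:
  Action: min=454, max=703
  Romance: min=48, max=743
  Thriller: min=411, max=733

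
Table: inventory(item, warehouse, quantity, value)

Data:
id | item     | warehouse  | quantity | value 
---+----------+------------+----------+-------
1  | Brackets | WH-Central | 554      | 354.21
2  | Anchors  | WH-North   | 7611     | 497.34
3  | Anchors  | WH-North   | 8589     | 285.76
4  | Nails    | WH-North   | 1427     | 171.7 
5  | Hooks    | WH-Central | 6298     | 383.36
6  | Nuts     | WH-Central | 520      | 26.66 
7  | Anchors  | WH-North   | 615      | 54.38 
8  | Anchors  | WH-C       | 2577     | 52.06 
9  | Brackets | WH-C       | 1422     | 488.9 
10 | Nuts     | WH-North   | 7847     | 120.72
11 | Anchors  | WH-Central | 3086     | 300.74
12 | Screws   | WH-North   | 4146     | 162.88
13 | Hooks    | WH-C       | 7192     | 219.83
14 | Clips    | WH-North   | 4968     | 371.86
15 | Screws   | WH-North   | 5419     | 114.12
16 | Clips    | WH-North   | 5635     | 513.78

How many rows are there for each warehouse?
SELECT warehouse, COUNT(*) as count
FROM inventory
GROUP BY warehouse

Result:
  WH-C: 3
  WH-Central: 4
  WH-North: 9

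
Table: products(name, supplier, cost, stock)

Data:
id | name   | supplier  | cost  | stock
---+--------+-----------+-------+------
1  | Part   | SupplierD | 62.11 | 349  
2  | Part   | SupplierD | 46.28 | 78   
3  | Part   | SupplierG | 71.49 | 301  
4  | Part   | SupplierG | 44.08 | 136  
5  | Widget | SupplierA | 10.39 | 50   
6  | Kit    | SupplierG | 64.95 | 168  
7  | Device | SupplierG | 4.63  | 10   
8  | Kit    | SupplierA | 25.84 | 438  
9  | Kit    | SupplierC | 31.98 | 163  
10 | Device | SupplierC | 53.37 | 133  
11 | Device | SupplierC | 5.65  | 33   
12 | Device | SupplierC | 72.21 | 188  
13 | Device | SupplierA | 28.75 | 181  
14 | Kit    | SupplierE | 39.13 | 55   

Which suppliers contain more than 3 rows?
SELECT supplier, COUNT(*) as cnt
FROM products
GROUP BY supplier
HAVING COUNT(*) > 3

Result:
  SupplierC: 4
  SupplierG: 4

Note: HAVING filters groups after aggregation, WHERE filters rows before.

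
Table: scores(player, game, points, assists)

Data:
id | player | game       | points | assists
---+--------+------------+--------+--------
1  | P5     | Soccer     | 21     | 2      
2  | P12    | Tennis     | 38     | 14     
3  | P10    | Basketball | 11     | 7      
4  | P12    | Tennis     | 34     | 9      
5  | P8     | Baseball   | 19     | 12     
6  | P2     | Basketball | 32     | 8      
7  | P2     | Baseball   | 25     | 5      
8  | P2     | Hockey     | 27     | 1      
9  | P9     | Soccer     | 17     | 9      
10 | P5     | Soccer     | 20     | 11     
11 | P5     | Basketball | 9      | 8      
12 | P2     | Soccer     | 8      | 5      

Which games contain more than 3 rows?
SELECT game, COUNT(*) as cnt
FROM scores
GROUP BY game
HAVING COUNT(*) > 3

Result:
  Soccer: 4

Note: HAVING filters groups after aggregation, WHERE filters rows before.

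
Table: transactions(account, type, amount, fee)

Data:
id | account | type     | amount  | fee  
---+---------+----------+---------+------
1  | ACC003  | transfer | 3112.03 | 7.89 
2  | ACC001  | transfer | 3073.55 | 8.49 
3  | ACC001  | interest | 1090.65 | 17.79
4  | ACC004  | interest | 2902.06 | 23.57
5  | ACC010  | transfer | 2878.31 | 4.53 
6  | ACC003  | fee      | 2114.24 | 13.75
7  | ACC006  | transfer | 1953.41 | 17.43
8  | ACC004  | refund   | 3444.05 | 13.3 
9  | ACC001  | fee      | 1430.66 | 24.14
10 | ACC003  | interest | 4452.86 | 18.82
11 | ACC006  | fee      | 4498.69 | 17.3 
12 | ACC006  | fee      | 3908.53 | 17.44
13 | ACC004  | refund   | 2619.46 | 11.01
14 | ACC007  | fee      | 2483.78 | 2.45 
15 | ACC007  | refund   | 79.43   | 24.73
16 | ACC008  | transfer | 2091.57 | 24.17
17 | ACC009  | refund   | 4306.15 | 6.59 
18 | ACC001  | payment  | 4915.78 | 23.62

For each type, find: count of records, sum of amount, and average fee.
SELECT type,
       COUNT(*) as cnt,
       SUM(amount) as total_amount,
       AVG(fee) as avg_fee
FROM transactions
GROUP BY type

Result:
  fee: 5 records, 14435.90 total amount, 15.02 avg fee
  interest: 3 records, 8445.57 total amount, 20.06 avg fee
  payment: 1 records, 4915.78 total amount, 23.62 avg fee
  refund: 4 records, 10449.09 total amount, 13.91 avg fee
  transfer: 5 records, 13108.87 total amount, 12.50 avg fee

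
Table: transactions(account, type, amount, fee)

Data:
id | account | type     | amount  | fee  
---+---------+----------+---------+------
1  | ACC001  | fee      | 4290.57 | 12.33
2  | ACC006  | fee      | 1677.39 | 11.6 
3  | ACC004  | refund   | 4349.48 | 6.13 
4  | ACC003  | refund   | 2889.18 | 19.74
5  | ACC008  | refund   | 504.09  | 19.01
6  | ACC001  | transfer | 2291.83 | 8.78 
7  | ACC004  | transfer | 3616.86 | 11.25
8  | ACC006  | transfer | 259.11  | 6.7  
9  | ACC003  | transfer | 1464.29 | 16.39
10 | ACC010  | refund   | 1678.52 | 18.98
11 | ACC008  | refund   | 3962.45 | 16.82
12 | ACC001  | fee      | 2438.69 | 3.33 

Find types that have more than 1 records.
SELECT type, COUNT(*) as cnt
FROM transactions
GROUP BY type
HAVING COUNT(*) > 1

Result:
  fee: 3
  refund: 5
  transfer: 4

Note: HAVING filters groups after aggregation, WHERE filters rows before.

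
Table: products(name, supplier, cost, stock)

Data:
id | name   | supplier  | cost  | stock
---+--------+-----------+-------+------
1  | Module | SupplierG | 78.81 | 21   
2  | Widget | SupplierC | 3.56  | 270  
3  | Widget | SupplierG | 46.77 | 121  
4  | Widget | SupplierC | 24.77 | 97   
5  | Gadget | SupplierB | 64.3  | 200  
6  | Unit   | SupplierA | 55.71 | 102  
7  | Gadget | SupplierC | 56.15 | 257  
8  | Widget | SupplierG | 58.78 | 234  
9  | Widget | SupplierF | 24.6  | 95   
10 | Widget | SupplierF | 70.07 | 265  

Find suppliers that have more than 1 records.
SELECT supplier, COUNT(*) as cnt
FROM products
GROUP BY supplier
HAVING COUNT(*) > 1

Result:
  SupplierC: 3
  SupplierF: 2
  SupplierG: 3

Note: HAVING filters groups after aggregation, WHERE filters rows before.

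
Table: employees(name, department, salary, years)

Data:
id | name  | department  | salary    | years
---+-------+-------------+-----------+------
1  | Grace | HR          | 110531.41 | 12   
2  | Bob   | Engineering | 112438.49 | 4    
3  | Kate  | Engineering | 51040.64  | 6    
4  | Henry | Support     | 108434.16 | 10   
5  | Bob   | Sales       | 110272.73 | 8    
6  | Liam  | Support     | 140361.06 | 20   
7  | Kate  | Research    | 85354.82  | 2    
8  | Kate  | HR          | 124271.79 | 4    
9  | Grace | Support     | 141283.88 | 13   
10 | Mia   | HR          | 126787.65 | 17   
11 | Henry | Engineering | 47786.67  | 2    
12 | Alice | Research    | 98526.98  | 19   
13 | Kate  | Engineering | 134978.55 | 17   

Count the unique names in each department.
SELECT department, COUNT(DISTINCT name)
FROM employees
GROUP BY department

Result:
  Engineering: 3 distinct
  HR: 3 distinct
  Research: 2 distinct
  Sales: 1 distinct
  Support: 3 distinct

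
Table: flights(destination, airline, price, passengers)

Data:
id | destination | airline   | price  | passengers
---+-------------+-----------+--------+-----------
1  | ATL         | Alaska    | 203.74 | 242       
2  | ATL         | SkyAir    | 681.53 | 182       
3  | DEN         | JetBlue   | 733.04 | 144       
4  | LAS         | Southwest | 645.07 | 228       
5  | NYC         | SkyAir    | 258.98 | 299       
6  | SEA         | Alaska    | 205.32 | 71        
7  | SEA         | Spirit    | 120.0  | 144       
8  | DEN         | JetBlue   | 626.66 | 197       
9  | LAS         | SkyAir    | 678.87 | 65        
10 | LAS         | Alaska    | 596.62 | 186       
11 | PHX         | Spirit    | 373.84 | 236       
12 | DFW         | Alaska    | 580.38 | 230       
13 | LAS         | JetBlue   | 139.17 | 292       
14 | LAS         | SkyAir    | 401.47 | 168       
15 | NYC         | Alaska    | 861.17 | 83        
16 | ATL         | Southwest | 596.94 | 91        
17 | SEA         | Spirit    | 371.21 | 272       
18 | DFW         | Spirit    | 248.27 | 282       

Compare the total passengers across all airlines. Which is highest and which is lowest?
SELECT airline, SUM(passengers)
FROM flights
GROUP BY airline
ORDER BY SUM(passengers)

All groups:
  Southwest: 319
  JetBlue: 633
  SkyAir: 714
  Alaska: 812
  Spirit: 934

Highest: Spirit (934)
Lowest: Southwest (319)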